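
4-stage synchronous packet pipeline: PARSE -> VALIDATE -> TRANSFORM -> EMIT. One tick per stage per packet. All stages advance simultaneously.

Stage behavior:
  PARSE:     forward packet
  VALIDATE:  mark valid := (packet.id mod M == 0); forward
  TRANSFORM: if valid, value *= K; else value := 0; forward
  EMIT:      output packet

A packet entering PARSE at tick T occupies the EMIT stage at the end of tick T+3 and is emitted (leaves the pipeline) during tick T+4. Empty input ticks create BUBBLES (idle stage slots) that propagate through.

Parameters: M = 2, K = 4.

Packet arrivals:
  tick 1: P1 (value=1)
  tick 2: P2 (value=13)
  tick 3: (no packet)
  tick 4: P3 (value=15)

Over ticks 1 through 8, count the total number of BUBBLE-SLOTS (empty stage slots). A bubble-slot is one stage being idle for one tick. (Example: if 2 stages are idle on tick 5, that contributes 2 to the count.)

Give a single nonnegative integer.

Answer: 20

Derivation:
Tick 1: [PARSE:P1(v=1,ok=F), VALIDATE:-, TRANSFORM:-, EMIT:-] out:-; bubbles=3
Tick 2: [PARSE:P2(v=13,ok=F), VALIDATE:P1(v=1,ok=F), TRANSFORM:-, EMIT:-] out:-; bubbles=2
Tick 3: [PARSE:-, VALIDATE:P2(v=13,ok=T), TRANSFORM:P1(v=0,ok=F), EMIT:-] out:-; bubbles=2
Tick 4: [PARSE:P3(v=15,ok=F), VALIDATE:-, TRANSFORM:P2(v=52,ok=T), EMIT:P1(v=0,ok=F)] out:-; bubbles=1
Tick 5: [PARSE:-, VALIDATE:P3(v=15,ok=F), TRANSFORM:-, EMIT:P2(v=52,ok=T)] out:P1(v=0); bubbles=2
Tick 6: [PARSE:-, VALIDATE:-, TRANSFORM:P3(v=0,ok=F), EMIT:-] out:P2(v=52); bubbles=3
Tick 7: [PARSE:-, VALIDATE:-, TRANSFORM:-, EMIT:P3(v=0,ok=F)] out:-; bubbles=3
Tick 8: [PARSE:-, VALIDATE:-, TRANSFORM:-, EMIT:-] out:P3(v=0); bubbles=4
Total bubble-slots: 20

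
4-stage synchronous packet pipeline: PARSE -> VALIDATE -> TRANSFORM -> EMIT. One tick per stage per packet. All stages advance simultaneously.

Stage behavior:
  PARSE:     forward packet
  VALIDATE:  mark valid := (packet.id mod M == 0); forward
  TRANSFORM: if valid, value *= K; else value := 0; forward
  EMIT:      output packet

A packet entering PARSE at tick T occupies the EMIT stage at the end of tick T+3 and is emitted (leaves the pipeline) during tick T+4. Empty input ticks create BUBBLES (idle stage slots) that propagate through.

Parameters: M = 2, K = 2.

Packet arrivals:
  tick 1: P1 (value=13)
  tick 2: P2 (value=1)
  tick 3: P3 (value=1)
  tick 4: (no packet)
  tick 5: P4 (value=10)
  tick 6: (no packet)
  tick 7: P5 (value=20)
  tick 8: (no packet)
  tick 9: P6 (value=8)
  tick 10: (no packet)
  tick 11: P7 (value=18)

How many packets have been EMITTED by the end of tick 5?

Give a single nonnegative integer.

Tick 1: [PARSE:P1(v=13,ok=F), VALIDATE:-, TRANSFORM:-, EMIT:-] out:-; in:P1
Tick 2: [PARSE:P2(v=1,ok=F), VALIDATE:P1(v=13,ok=F), TRANSFORM:-, EMIT:-] out:-; in:P2
Tick 3: [PARSE:P3(v=1,ok=F), VALIDATE:P2(v=1,ok=T), TRANSFORM:P1(v=0,ok=F), EMIT:-] out:-; in:P3
Tick 4: [PARSE:-, VALIDATE:P3(v=1,ok=F), TRANSFORM:P2(v=2,ok=T), EMIT:P1(v=0,ok=F)] out:-; in:-
Tick 5: [PARSE:P4(v=10,ok=F), VALIDATE:-, TRANSFORM:P3(v=0,ok=F), EMIT:P2(v=2,ok=T)] out:P1(v=0); in:P4
Emitted by tick 5: ['P1']

Answer: 1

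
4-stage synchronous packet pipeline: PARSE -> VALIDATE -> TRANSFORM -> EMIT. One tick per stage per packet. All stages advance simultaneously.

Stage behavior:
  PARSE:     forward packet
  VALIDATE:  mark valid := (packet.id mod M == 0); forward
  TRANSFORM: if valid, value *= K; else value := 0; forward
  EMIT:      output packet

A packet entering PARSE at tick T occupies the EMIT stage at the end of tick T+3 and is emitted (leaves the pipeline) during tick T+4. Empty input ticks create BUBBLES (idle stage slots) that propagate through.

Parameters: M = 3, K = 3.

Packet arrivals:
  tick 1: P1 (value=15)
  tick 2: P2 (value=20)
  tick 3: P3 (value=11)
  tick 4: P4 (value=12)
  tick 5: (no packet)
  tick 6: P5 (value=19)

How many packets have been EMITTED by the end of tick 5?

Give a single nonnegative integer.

Tick 1: [PARSE:P1(v=15,ok=F), VALIDATE:-, TRANSFORM:-, EMIT:-] out:-; in:P1
Tick 2: [PARSE:P2(v=20,ok=F), VALIDATE:P1(v=15,ok=F), TRANSFORM:-, EMIT:-] out:-; in:P2
Tick 3: [PARSE:P3(v=11,ok=F), VALIDATE:P2(v=20,ok=F), TRANSFORM:P1(v=0,ok=F), EMIT:-] out:-; in:P3
Tick 4: [PARSE:P4(v=12,ok=F), VALIDATE:P3(v=11,ok=T), TRANSFORM:P2(v=0,ok=F), EMIT:P1(v=0,ok=F)] out:-; in:P4
Tick 5: [PARSE:-, VALIDATE:P4(v=12,ok=F), TRANSFORM:P3(v=33,ok=T), EMIT:P2(v=0,ok=F)] out:P1(v=0); in:-
Emitted by tick 5: ['P1']

Answer: 1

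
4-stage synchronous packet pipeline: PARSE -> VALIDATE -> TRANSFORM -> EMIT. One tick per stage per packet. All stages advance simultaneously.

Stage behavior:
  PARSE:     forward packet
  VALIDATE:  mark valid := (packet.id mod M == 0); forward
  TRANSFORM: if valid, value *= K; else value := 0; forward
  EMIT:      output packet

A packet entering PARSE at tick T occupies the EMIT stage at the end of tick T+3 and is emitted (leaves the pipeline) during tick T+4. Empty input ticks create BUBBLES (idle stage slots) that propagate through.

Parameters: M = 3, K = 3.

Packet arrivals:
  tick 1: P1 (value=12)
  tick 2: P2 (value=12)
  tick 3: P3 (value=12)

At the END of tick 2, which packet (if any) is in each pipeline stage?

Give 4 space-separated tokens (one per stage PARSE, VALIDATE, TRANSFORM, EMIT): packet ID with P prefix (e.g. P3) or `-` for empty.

Tick 1: [PARSE:P1(v=12,ok=F), VALIDATE:-, TRANSFORM:-, EMIT:-] out:-; in:P1
Tick 2: [PARSE:P2(v=12,ok=F), VALIDATE:P1(v=12,ok=F), TRANSFORM:-, EMIT:-] out:-; in:P2
At end of tick 2: ['P2', 'P1', '-', '-']

Answer: P2 P1 - -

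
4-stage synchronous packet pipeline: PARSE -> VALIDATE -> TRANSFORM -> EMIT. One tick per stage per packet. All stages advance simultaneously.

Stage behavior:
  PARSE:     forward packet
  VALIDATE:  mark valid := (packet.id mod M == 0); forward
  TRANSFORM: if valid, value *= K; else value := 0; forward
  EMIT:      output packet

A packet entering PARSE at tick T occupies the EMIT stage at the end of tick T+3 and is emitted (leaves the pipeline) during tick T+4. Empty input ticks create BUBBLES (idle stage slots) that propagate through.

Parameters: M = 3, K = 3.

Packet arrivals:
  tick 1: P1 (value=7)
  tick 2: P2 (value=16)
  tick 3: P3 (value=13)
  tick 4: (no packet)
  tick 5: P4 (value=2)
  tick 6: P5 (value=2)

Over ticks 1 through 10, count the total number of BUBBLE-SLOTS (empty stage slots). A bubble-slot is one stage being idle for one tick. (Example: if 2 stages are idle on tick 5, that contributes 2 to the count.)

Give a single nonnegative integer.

Tick 1: [PARSE:P1(v=7,ok=F), VALIDATE:-, TRANSFORM:-, EMIT:-] out:-; bubbles=3
Tick 2: [PARSE:P2(v=16,ok=F), VALIDATE:P1(v=7,ok=F), TRANSFORM:-, EMIT:-] out:-; bubbles=2
Tick 3: [PARSE:P3(v=13,ok=F), VALIDATE:P2(v=16,ok=F), TRANSFORM:P1(v=0,ok=F), EMIT:-] out:-; bubbles=1
Tick 4: [PARSE:-, VALIDATE:P3(v=13,ok=T), TRANSFORM:P2(v=0,ok=F), EMIT:P1(v=0,ok=F)] out:-; bubbles=1
Tick 5: [PARSE:P4(v=2,ok=F), VALIDATE:-, TRANSFORM:P3(v=39,ok=T), EMIT:P2(v=0,ok=F)] out:P1(v=0); bubbles=1
Tick 6: [PARSE:P5(v=2,ok=F), VALIDATE:P4(v=2,ok=F), TRANSFORM:-, EMIT:P3(v=39,ok=T)] out:P2(v=0); bubbles=1
Tick 7: [PARSE:-, VALIDATE:P5(v=2,ok=F), TRANSFORM:P4(v=0,ok=F), EMIT:-] out:P3(v=39); bubbles=2
Tick 8: [PARSE:-, VALIDATE:-, TRANSFORM:P5(v=0,ok=F), EMIT:P4(v=0,ok=F)] out:-; bubbles=2
Tick 9: [PARSE:-, VALIDATE:-, TRANSFORM:-, EMIT:P5(v=0,ok=F)] out:P4(v=0); bubbles=3
Tick 10: [PARSE:-, VALIDATE:-, TRANSFORM:-, EMIT:-] out:P5(v=0); bubbles=4
Total bubble-slots: 20

Answer: 20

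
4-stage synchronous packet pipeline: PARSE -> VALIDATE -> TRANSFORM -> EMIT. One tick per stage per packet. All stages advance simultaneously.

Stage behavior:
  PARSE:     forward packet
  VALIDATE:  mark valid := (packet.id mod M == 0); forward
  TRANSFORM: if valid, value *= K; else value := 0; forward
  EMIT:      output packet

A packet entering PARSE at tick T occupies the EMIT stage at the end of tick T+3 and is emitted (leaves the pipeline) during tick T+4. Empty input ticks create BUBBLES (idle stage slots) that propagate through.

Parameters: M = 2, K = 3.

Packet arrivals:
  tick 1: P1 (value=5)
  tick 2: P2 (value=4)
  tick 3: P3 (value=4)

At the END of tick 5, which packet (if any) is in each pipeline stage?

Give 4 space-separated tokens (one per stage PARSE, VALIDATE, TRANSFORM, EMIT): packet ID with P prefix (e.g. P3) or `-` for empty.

Answer: - - P3 P2

Derivation:
Tick 1: [PARSE:P1(v=5,ok=F), VALIDATE:-, TRANSFORM:-, EMIT:-] out:-; in:P1
Tick 2: [PARSE:P2(v=4,ok=F), VALIDATE:P1(v=5,ok=F), TRANSFORM:-, EMIT:-] out:-; in:P2
Tick 3: [PARSE:P3(v=4,ok=F), VALIDATE:P2(v=4,ok=T), TRANSFORM:P1(v=0,ok=F), EMIT:-] out:-; in:P3
Tick 4: [PARSE:-, VALIDATE:P3(v=4,ok=F), TRANSFORM:P2(v=12,ok=T), EMIT:P1(v=0,ok=F)] out:-; in:-
Tick 5: [PARSE:-, VALIDATE:-, TRANSFORM:P3(v=0,ok=F), EMIT:P2(v=12,ok=T)] out:P1(v=0); in:-
At end of tick 5: ['-', '-', 'P3', 'P2']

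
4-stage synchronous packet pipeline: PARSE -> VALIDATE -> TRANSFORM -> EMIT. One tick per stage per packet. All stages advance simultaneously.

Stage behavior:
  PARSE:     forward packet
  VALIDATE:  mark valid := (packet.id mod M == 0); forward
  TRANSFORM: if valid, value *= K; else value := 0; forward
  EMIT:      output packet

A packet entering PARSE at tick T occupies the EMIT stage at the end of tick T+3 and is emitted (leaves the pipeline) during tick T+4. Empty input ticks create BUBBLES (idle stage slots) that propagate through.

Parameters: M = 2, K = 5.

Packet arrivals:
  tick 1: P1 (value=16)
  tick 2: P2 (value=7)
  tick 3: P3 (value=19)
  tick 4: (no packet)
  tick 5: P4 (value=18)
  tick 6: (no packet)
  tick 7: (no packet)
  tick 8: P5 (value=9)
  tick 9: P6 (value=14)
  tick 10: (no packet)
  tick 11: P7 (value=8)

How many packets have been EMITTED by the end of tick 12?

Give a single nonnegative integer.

Answer: 5

Derivation:
Tick 1: [PARSE:P1(v=16,ok=F), VALIDATE:-, TRANSFORM:-, EMIT:-] out:-; in:P1
Tick 2: [PARSE:P2(v=7,ok=F), VALIDATE:P1(v=16,ok=F), TRANSFORM:-, EMIT:-] out:-; in:P2
Tick 3: [PARSE:P3(v=19,ok=F), VALIDATE:P2(v=7,ok=T), TRANSFORM:P1(v=0,ok=F), EMIT:-] out:-; in:P3
Tick 4: [PARSE:-, VALIDATE:P3(v=19,ok=F), TRANSFORM:P2(v=35,ok=T), EMIT:P1(v=0,ok=F)] out:-; in:-
Tick 5: [PARSE:P4(v=18,ok=F), VALIDATE:-, TRANSFORM:P3(v=0,ok=F), EMIT:P2(v=35,ok=T)] out:P1(v=0); in:P4
Tick 6: [PARSE:-, VALIDATE:P4(v=18,ok=T), TRANSFORM:-, EMIT:P3(v=0,ok=F)] out:P2(v=35); in:-
Tick 7: [PARSE:-, VALIDATE:-, TRANSFORM:P4(v=90,ok=T), EMIT:-] out:P3(v=0); in:-
Tick 8: [PARSE:P5(v=9,ok=F), VALIDATE:-, TRANSFORM:-, EMIT:P4(v=90,ok=T)] out:-; in:P5
Tick 9: [PARSE:P6(v=14,ok=F), VALIDATE:P5(v=9,ok=F), TRANSFORM:-, EMIT:-] out:P4(v=90); in:P6
Tick 10: [PARSE:-, VALIDATE:P6(v=14,ok=T), TRANSFORM:P5(v=0,ok=F), EMIT:-] out:-; in:-
Tick 11: [PARSE:P7(v=8,ok=F), VALIDATE:-, TRANSFORM:P6(v=70,ok=T), EMIT:P5(v=0,ok=F)] out:-; in:P7
Tick 12: [PARSE:-, VALIDATE:P7(v=8,ok=F), TRANSFORM:-, EMIT:P6(v=70,ok=T)] out:P5(v=0); in:-
Emitted by tick 12: ['P1', 'P2', 'P3', 'P4', 'P5']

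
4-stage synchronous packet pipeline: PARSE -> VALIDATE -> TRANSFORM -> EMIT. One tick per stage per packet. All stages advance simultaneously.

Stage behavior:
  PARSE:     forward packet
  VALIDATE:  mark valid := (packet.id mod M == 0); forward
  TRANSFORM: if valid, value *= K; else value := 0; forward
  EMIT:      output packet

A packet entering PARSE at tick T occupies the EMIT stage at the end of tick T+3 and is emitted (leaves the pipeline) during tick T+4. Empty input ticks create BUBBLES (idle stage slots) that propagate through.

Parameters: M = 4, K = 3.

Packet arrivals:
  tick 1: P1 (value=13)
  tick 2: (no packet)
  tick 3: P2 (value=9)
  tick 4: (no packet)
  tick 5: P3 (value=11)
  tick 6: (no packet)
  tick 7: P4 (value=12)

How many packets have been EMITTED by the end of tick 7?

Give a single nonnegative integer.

Tick 1: [PARSE:P1(v=13,ok=F), VALIDATE:-, TRANSFORM:-, EMIT:-] out:-; in:P1
Tick 2: [PARSE:-, VALIDATE:P1(v=13,ok=F), TRANSFORM:-, EMIT:-] out:-; in:-
Tick 3: [PARSE:P2(v=9,ok=F), VALIDATE:-, TRANSFORM:P1(v=0,ok=F), EMIT:-] out:-; in:P2
Tick 4: [PARSE:-, VALIDATE:P2(v=9,ok=F), TRANSFORM:-, EMIT:P1(v=0,ok=F)] out:-; in:-
Tick 5: [PARSE:P3(v=11,ok=F), VALIDATE:-, TRANSFORM:P2(v=0,ok=F), EMIT:-] out:P1(v=0); in:P3
Tick 6: [PARSE:-, VALIDATE:P3(v=11,ok=F), TRANSFORM:-, EMIT:P2(v=0,ok=F)] out:-; in:-
Tick 7: [PARSE:P4(v=12,ok=F), VALIDATE:-, TRANSFORM:P3(v=0,ok=F), EMIT:-] out:P2(v=0); in:P4
Emitted by tick 7: ['P1', 'P2']

Answer: 2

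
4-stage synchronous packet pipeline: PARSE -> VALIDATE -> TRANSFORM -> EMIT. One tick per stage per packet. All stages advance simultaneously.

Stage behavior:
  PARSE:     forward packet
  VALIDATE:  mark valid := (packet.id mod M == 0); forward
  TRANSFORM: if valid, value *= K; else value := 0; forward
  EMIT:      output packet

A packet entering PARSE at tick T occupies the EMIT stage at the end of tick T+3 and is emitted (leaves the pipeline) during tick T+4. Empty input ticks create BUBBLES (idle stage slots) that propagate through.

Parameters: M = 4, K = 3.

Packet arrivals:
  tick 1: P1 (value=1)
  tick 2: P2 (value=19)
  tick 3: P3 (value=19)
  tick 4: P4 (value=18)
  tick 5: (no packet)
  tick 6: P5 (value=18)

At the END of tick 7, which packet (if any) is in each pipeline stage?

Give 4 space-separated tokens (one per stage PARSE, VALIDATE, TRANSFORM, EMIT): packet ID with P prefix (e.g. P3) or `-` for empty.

Tick 1: [PARSE:P1(v=1,ok=F), VALIDATE:-, TRANSFORM:-, EMIT:-] out:-; in:P1
Tick 2: [PARSE:P2(v=19,ok=F), VALIDATE:P1(v=1,ok=F), TRANSFORM:-, EMIT:-] out:-; in:P2
Tick 3: [PARSE:P3(v=19,ok=F), VALIDATE:P2(v=19,ok=F), TRANSFORM:P1(v=0,ok=F), EMIT:-] out:-; in:P3
Tick 4: [PARSE:P4(v=18,ok=F), VALIDATE:P3(v=19,ok=F), TRANSFORM:P2(v=0,ok=F), EMIT:P1(v=0,ok=F)] out:-; in:P4
Tick 5: [PARSE:-, VALIDATE:P4(v=18,ok=T), TRANSFORM:P3(v=0,ok=F), EMIT:P2(v=0,ok=F)] out:P1(v=0); in:-
Tick 6: [PARSE:P5(v=18,ok=F), VALIDATE:-, TRANSFORM:P4(v=54,ok=T), EMIT:P3(v=0,ok=F)] out:P2(v=0); in:P5
Tick 7: [PARSE:-, VALIDATE:P5(v=18,ok=F), TRANSFORM:-, EMIT:P4(v=54,ok=T)] out:P3(v=0); in:-
At end of tick 7: ['-', 'P5', '-', 'P4']

Answer: - P5 - P4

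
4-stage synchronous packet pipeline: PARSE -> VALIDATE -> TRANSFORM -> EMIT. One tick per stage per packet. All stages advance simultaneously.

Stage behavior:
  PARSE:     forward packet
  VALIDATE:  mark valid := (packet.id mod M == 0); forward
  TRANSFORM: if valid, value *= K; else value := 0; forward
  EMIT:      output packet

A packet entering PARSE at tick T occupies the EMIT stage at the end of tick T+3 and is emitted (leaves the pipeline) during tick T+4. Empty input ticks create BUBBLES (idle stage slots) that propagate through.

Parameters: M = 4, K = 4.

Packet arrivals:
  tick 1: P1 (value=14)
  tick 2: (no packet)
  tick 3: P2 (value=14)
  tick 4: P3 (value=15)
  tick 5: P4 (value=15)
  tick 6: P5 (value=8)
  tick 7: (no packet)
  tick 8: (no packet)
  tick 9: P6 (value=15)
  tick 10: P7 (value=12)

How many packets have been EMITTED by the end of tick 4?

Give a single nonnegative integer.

Tick 1: [PARSE:P1(v=14,ok=F), VALIDATE:-, TRANSFORM:-, EMIT:-] out:-; in:P1
Tick 2: [PARSE:-, VALIDATE:P1(v=14,ok=F), TRANSFORM:-, EMIT:-] out:-; in:-
Tick 3: [PARSE:P2(v=14,ok=F), VALIDATE:-, TRANSFORM:P1(v=0,ok=F), EMIT:-] out:-; in:P2
Tick 4: [PARSE:P3(v=15,ok=F), VALIDATE:P2(v=14,ok=F), TRANSFORM:-, EMIT:P1(v=0,ok=F)] out:-; in:P3
Emitted by tick 4: []

Answer: 0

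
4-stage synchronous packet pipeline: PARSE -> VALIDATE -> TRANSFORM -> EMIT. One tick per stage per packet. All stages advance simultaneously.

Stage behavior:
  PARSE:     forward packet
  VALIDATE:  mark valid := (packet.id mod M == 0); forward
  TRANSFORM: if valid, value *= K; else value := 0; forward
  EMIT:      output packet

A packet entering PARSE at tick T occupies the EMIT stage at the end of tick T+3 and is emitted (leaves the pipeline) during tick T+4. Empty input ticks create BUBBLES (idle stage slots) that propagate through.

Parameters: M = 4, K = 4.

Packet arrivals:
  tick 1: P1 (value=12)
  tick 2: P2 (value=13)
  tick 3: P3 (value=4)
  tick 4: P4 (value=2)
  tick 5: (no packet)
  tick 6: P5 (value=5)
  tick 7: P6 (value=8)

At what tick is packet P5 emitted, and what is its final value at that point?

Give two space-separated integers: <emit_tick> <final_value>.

Answer: 10 0

Derivation:
Tick 1: [PARSE:P1(v=12,ok=F), VALIDATE:-, TRANSFORM:-, EMIT:-] out:-; in:P1
Tick 2: [PARSE:P2(v=13,ok=F), VALIDATE:P1(v=12,ok=F), TRANSFORM:-, EMIT:-] out:-; in:P2
Tick 3: [PARSE:P3(v=4,ok=F), VALIDATE:P2(v=13,ok=F), TRANSFORM:P1(v=0,ok=F), EMIT:-] out:-; in:P3
Tick 4: [PARSE:P4(v=2,ok=F), VALIDATE:P3(v=4,ok=F), TRANSFORM:P2(v=0,ok=F), EMIT:P1(v=0,ok=F)] out:-; in:P4
Tick 5: [PARSE:-, VALIDATE:P4(v=2,ok=T), TRANSFORM:P3(v=0,ok=F), EMIT:P2(v=0,ok=F)] out:P1(v=0); in:-
Tick 6: [PARSE:P5(v=5,ok=F), VALIDATE:-, TRANSFORM:P4(v=8,ok=T), EMIT:P3(v=0,ok=F)] out:P2(v=0); in:P5
Tick 7: [PARSE:P6(v=8,ok=F), VALIDATE:P5(v=5,ok=F), TRANSFORM:-, EMIT:P4(v=8,ok=T)] out:P3(v=0); in:P6
Tick 8: [PARSE:-, VALIDATE:P6(v=8,ok=F), TRANSFORM:P5(v=0,ok=F), EMIT:-] out:P4(v=8); in:-
Tick 9: [PARSE:-, VALIDATE:-, TRANSFORM:P6(v=0,ok=F), EMIT:P5(v=0,ok=F)] out:-; in:-
Tick 10: [PARSE:-, VALIDATE:-, TRANSFORM:-, EMIT:P6(v=0,ok=F)] out:P5(v=0); in:-
Tick 11: [PARSE:-, VALIDATE:-, TRANSFORM:-, EMIT:-] out:P6(v=0); in:-
P5: arrives tick 6, valid=False (id=5, id%4=1), emit tick 10, final value 0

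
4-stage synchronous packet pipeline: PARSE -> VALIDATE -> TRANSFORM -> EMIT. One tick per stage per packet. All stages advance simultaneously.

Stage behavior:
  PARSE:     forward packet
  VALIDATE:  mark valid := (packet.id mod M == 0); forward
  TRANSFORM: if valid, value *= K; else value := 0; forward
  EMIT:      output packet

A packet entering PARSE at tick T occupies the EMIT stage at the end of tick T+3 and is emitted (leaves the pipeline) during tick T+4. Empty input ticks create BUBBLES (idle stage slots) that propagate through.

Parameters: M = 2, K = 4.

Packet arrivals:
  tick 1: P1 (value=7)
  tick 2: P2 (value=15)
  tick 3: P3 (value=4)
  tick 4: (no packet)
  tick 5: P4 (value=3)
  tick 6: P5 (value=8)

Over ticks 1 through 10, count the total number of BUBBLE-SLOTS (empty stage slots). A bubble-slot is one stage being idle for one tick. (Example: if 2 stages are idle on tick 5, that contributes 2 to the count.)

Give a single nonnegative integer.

Tick 1: [PARSE:P1(v=7,ok=F), VALIDATE:-, TRANSFORM:-, EMIT:-] out:-; bubbles=3
Tick 2: [PARSE:P2(v=15,ok=F), VALIDATE:P1(v=7,ok=F), TRANSFORM:-, EMIT:-] out:-; bubbles=2
Tick 3: [PARSE:P3(v=4,ok=F), VALIDATE:P2(v=15,ok=T), TRANSFORM:P1(v=0,ok=F), EMIT:-] out:-; bubbles=1
Tick 4: [PARSE:-, VALIDATE:P3(v=4,ok=F), TRANSFORM:P2(v=60,ok=T), EMIT:P1(v=0,ok=F)] out:-; bubbles=1
Tick 5: [PARSE:P4(v=3,ok=F), VALIDATE:-, TRANSFORM:P3(v=0,ok=F), EMIT:P2(v=60,ok=T)] out:P1(v=0); bubbles=1
Tick 6: [PARSE:P5(v=8,ok=F), VALIDATE:P4(v=3,ok=T), TRANSFORM:-, EMIT:P3(v=0,ok=F)] out:P2(v=60); bubbles=1
Tick 7: [PARSE:-, VALIDATE:P5(v=8,ok=F), TRANSFORM:P4(v=12,ok=T), EMIT:-] out:P3(v=0); bubbles=2
Tick 8: [PARSE:-, VALIDATE:-, TRANSFORM:P5(v=0,ok=F), EMIT:P4(v=12,ok=T)] out:-; bubbles=2
Tick 9: [PARSE:-, VALIDATE:-, TRANSFORM:-, EMIT:P5(v=0,ok=F)] out:P4(v=12); bubbles=3
Tick 10: [PARSE:-, VALIDATE:-, TRANSFORM:-, EMIT:-] out:P5(v=0); bubbles=4
Total bubble-slots: 20

Answer: 20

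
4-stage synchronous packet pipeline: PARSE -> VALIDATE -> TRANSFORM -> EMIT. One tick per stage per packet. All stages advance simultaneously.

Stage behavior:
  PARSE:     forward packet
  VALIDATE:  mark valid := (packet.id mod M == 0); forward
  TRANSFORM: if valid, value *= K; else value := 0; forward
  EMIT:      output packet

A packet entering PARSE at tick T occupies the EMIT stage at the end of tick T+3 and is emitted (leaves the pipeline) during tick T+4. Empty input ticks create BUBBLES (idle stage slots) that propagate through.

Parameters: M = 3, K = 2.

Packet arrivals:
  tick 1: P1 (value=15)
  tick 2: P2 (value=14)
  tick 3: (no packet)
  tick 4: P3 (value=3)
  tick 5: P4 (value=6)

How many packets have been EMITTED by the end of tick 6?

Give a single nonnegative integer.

Answer: 2

Derivation:
Tick 1: [PARSE:P1(v=15,ok=F), VALIDATE:-, TRANSFORM:-, EMIT:-] out:-; in:P1
Tick 2: [PARSE:P2(v=14,ok=F), VALIDATE:P1(v=15,ok=F), TRANSFORM:-, EMIT:-] out:-; in:P2
Tick 3: [PARSE:-, VALIDATE:P2(v=14,ok=F), TRANSFORM:P1(v=0,ok=F), EMIT:-] out:-; in:-
Tick 4: [PARSE:P3(v=3,ok=F), VALIDATE:-, TRANSFORM:P2(v=0,ok=F), EMIT:P1(v=0,ok=F)] out:-; in:P3
Tick 5: [PARSE:P4(v=6,ok=F), VALIDATE:P3(v=3,ok=T), TRANSFORM:-, EMIT:P2(v=0,ok=F)] out:P1(v=0); in:P4
Tick 6: [PARSE:-, VALIDATE:P4(v=6,ok=F), TRANSFORM:P3(v=6,ok=T), EMIT:-] out:P2(v=0); in:-
Emitted by tick 6: ['P1', 'P2']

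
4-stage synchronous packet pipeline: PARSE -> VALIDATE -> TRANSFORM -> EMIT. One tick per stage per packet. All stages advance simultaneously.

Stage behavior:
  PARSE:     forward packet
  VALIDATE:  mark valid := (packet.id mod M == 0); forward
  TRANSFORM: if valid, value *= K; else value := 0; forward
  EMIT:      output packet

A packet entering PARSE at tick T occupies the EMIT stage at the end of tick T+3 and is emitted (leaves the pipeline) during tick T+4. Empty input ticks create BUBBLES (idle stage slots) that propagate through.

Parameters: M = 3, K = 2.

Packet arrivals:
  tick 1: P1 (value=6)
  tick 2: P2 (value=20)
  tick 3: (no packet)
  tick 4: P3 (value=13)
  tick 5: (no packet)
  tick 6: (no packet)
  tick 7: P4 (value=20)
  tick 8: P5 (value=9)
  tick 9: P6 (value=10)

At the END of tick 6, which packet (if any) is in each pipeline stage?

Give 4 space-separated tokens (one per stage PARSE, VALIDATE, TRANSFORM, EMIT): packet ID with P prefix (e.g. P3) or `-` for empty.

Answer: - - P3 -

Derivation:
Tick 1: [PARSE:P1(v=6,ok=F), VALIDATE:-, TRANSFORM:-, EMIT:-] out:-; in:P1
Tick 2: [PARSE:P2(v=20,ok=F), VALIDATE:P1(v=6,ok=F), TRANSFORM:-, EMIT:-] out:-; in:P2
Tick 3: [PARSE:-, VALIDATE:P2(v=20,ok=F), TRANSFORM:P1(v=0,ok=F), EMIT:-] out:-; in:-
Tick 4: [PARSE:P3(v=13,ok=F), VALIDATE:-, TRANSFORM:P2(v=0,ok=F), EMIT:P1(v=0,ok=F)] out:-; in:P3
Tick 5: [PARSE:-, VALIDATE:P3(v=13,ok=T), TRANSFORM:-, EMIT:P2(v=0,ok=F)] out:P1(v=0); in:-
Tick 6: [PARSE:-, VALIDATE:-, TRANSFORM:P3(v=26,ok=T), EMIT:-] out:P2(v=0); in:-
At end of tick 6: ['-', '-', 'P3', '-']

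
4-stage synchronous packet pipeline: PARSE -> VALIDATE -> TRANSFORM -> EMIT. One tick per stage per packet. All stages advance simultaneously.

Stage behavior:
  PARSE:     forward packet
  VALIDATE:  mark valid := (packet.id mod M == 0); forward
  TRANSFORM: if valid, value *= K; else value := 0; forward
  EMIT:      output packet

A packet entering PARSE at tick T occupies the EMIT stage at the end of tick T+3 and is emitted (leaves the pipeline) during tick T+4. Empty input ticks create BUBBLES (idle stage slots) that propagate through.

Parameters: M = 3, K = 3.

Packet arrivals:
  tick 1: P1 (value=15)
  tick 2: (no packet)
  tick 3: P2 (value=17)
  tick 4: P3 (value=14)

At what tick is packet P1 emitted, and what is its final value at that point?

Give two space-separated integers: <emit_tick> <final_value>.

Tick 1: [PARSE:P1(v=15,ok=F), VALIDATE:-, TRANSFORM:-, EMIT:-] out:-; in:P1
Tick 2: [PARSE:-, VALIDATE:P1(v=15,ok=F), TRANSFORM:-, EMIT:-] out:-; in:-
Tick 3: [PARSE:P2(v=17,ok=F), VALIDATE:-, TRANSFORM:P1(v=0,ok=F), EMIT:-] out:-; in:P2
Tick 4: [PARSE:P3(v=14,ok=F), VALIDATE:P2(v=17,ok=F), TRANSFORM:-, EMIT:P1(v=0,ok=F)] out:-; in:P3
Tick 5: [PARSE:-, VALIDATE:P3(v=14,ok=T), TRANSFORM:P2(v=0,ok=F), EMIT:-] out:P1(v=0); in:-
Tick 6: [PARSE:-, VALIDATE:-, TRANSFORM:P3(v=42,ok=T), EMIT:P2(v=0,ok=F)] out:-; in:-
Tick 7: [PARSE:-, VALIDATE:-, TRANSFORM:-, EMIT:P3(v=42,ok=T)] out:P2(v=0); in:-
Tick 8: [PARSE:-, VALIDATE:-, TRANSFORM:-, EMIT:-] out:P3(v=42); in:-
P1: arrives tick 1, valid=False (id=1, id%3=1), emit tick 5, final value 0

Answer: 5 0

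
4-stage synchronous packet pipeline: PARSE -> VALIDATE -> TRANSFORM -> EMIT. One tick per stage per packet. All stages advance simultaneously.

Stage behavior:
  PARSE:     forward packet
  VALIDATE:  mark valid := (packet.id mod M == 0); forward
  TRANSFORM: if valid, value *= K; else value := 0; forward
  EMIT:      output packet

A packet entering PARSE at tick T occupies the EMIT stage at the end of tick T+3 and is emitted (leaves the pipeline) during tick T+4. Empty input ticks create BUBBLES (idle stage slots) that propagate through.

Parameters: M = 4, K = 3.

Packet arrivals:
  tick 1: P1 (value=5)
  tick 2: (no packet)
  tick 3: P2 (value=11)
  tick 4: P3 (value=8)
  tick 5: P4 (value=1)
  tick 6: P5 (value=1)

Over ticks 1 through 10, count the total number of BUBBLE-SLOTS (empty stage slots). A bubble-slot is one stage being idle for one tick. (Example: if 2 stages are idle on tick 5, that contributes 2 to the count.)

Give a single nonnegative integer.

Answer: 20

Derivation:
Tick 1: [PARSE:P1(v=5,ok=F), VALIDATE:-, TRANSFORM:-, EMIT:-] out:-; bubbles=3
Tick 2: [PARSE:-, VALIDATE:P1(v=5,ok=F), TRANSFORM:-, EMIT:-] out:-; bubbles=3
Tick 3: [PARSE:P2(v=11,ok=F), VALIDATE:-, TRANSFORM:P1(v=0,ok=F), EMIT:-] out:-; bubbles=2
Tick 4: [PARSE:P3(v=8,ok=F), VALIDATE:P2(v=11,ok=F), TRANSFORM:-, EMIT:P1(v=0,ok=F)] out:-; bubbles=1
Tick 5: [PARSE:P4(v=1,ok=F), VALIDATE:P3(v=8,ok=F), TRANSFORM:P2(v=0,ok=F), EMIT:-] out:P1(v=0); bubbles=1
Tick 6: [PARSE:P5(v=1,ok=F), VALIDATE:P4(v=1,ok=T), TRANSFORM:P3(v=0,ok=F), EMIT:P2(v=0,ok=F)] out:-; bubbles=0
Tick 7: [PARSE:-, VALIDATE:P5(v=1,ok=F), TRANSFORM:P4(v=3,ok=T), EMIT:P3(v=0,ok=F)] out:P2(v=0); bubbles=1
Tick 8: [PARSE:-, VALIDATE:-, TRANSFORM:P5(v=0,ok=F), EMIT:P4(v=3,ok=T)] out:P3(v=0); bubbles=2
Tick 9: [PARSE:-, VALIDATE:-, TRANSFORM:-, EMIT:P5(v=0,ok=F)] out:P4(v=3); bubbles=3
Tick 10: [PARSE:-, VALIDATE:-, TRANSFORM:-, EMIT:-] out:P5(v=0); bubbles=4
Total bubble-slots: 20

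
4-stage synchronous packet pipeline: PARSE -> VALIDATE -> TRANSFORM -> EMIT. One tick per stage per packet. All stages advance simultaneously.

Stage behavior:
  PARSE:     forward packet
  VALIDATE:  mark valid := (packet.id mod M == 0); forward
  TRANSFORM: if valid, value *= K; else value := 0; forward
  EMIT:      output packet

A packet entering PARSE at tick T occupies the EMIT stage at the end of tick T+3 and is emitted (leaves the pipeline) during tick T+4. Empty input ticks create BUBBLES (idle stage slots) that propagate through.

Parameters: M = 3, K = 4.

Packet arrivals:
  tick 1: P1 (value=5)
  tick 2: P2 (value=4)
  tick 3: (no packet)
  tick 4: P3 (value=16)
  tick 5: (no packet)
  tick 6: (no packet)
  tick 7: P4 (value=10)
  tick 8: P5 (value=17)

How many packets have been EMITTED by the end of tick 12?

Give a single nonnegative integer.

Tick 1: [PARSE:P1(v=5,ok=F), VALIDATE:-, TRANSFORM:-, EMIT:-] out:-; in:P1
Tick 2: [PARSE:P2(v=4,ok=F), VALIDATE:P1(v=5,ok=F), TRANSFORM:-, EMIT:-] out:-; in:P2
Tick 3: [PARSE:-, VALIDATE:P2(v=4,ok=F), TRANSFORM:P1(v=0,ok=F), EMIT:-] out:-; in:-
Tick 4: [PARSE:P3(v=16,ok=F), VALIDATE:-, TRANSFORM:P2(v=0,ok=F), EMIT:P1(v=0,ok=F)] out:-; in:P3
Tick 5: [PARSE:-, VALIDATE:P3(v=16,ok=T), TRANSFORM:-, EMIT:P2(v=0,ok=F)] out:P1(v=0); in:-
Tick 6: [PARSE:-, VALIDATE:-, TRANSFORM:P3(v=64,ok=T), EMIT:-] out:P2(v=0); in:-
Tick 7: [PARSE:P4(v=10,ok=F), VALIDATE:-, TRANSFORM:-, EMIT:P3(v=64,ok=T)] out:-; in:P4
Tick 8: [PARSE:P5(v=17,ok=F), VALIDATE:P4(v=10,ok=F), TRANSFORM:-, EMIT:-] out:P3(v=64); in:P5
Tick 9: [PARSE:-, VALIDATE:P5(v=17,ok=F), TRANSFORM:P4(v=0,ok=F), EMIT:-] out:-; in:-
Tick 10: [PARSE:-, VALIDATE:-, TRANSFORM:P5(v=0,ok=F), EMIT:P4(v=0,ok=F)] out:-; in:-
Tick 11: [PARSE:-, VALIDATE:-, TRANSFORM:-, EMIT:P5(v=0,ok=F)] out:P4(v=0); in:-
Tick 12: [PARSE:-, VALIDATE:-, TRANSFORM:-, EMIT:-] out:P5(v=0); in:-
Emitted by tick 12: ['P1', 'P2', 'P3', 'P4', 'P5']

Answer: 5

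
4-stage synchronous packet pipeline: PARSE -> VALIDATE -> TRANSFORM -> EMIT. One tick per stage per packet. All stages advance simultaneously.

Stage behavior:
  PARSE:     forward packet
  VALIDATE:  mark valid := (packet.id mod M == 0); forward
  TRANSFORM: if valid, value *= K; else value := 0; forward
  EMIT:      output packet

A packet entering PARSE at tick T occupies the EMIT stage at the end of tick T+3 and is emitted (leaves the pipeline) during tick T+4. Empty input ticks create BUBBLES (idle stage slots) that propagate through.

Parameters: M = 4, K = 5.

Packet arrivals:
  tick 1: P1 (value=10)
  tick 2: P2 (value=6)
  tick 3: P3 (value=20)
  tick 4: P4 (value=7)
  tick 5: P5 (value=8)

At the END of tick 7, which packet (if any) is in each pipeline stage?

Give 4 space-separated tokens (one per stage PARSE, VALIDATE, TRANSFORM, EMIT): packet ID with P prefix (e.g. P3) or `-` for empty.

Answer: - - P5 P4

Derivation:
Tick 1: [PARSE:P1(v=10,ok=F), VALIDATE:-, TRANSFORM:-, EMIT:-] out:-; in:P1
Tick 2: [PARSE:P2(v=6,ok=F), VALIDATE:P1(v=10,ok=F), TRANSFORM:-, EMIT:-] out:-; in:P2
Tick 3: [PARSE:P3(v=20,ok=F), VALIDATE:P2(v=6,ok=F), TRANSFORM:P1(v=0,ok=F), EMIT:-] out:-; in:P3
Tick 4: [PARSE:P4(v=7,ok=F), VALIDATE:P3(v=20,ok=F), TRANSFORM:P2(v=0,ok=F), EMIT:P1(v=0,ok=F)] out:-; in:P4
Tick 5: [PARSE:P5(v=8,ok=F), VALIDATE:P4(v=7,ok=T), TRANSFORM:P3(v=0,ok=F), EMIT:P2(v=0,ok=F)] out:P1(v=0); in:P5
Tick 6: [PARSE:-, VALIDATE:P5(v=8,ok=F), TRANSFORM:P4(v=35,ok=T), EMIT:P3(v=0,ok=F)] out:P2(v=0); in:-
Tick 7: [PARSE:-, VALIDATE:-, TRANSFORM:P5(v=0,ok=F), EMIT:P4(v=35,ok=T)] out:P3(v=0); in:-
At end of tick 7: ['-', '-', 'P5', 'P4']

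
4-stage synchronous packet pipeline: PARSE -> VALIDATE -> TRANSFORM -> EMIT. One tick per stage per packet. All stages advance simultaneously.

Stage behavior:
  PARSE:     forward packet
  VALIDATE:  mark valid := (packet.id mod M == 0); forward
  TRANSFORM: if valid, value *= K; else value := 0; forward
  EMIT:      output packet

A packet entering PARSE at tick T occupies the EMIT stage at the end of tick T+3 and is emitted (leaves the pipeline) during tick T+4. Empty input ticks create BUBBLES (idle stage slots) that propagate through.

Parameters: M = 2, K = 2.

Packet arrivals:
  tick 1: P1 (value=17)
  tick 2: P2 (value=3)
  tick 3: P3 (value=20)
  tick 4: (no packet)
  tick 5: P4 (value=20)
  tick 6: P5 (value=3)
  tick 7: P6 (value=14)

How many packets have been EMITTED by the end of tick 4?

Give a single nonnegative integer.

Tick 1: [PARSE:P1(v=17,ok=F), VALIDATE:-, TRANSFORM:-, EMIT:-] out:-; in:P1
Tick 2: [PARSE:P2(v=3,ok=F), VALIDATE:P1(v=17,ok=F), TRANSFORM:-, EMIT:-] out:-; in:P2
Tick 3: [PARSE:P3(v=20,ok=F), VALIDATE:P2(v=3,ok=T), TRANSFORM:P1(v=0,ok=F), EMIT:-] out:-; in:P3
Tick 4: [PARSE:-, VALIDATE:P3(v=20,ok=F), TRANSFORM:P2(v=6,ok=T), EMIT:P1(v=0,ok=F)] out:-; in:-
Emitted by tick 4: []

Answer: 0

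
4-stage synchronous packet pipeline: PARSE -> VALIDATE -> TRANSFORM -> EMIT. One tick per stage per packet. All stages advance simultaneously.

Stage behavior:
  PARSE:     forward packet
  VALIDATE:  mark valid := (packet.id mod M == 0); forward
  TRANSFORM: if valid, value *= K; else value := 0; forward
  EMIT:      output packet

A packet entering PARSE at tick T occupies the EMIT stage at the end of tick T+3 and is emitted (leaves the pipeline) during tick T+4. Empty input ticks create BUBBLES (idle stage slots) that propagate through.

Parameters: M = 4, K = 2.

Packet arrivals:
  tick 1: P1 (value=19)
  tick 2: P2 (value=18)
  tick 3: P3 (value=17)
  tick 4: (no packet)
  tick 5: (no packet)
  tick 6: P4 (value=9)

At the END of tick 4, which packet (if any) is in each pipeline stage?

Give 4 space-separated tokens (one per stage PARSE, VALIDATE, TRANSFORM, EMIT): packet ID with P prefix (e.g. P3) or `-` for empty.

Answer: - P3 P2 P1

Derivation:
Tick 1: [PARSE:P1(v=19,ok=F), VALIDATE:-, TRANSFORM:-, EMIT:-] out:-; in:P1
Tick 2: [PARSE:P2(v=18,ok=F), VALIDATE:P1(v=19,ok=F), TRANSFORM:-, EMIT:-] out:-; in:P2
Tick 3: [PARSE:P3(v=17,ok=F), VALIDATE:P2(v=18,ok=F), TRANSFORM:P1(v=0,ok=F), EMIT:-] out:-; in:P3
Tick 4: [PARSE:-, VALIDATE:P3(v=17,ok=F), TRANSFORM:P2(v=0,ok=F), EMIT:P1(v=0,ok=F)] out:-; in:-
At end of tick 4: ['-', 'P3', 'P2', 'P1']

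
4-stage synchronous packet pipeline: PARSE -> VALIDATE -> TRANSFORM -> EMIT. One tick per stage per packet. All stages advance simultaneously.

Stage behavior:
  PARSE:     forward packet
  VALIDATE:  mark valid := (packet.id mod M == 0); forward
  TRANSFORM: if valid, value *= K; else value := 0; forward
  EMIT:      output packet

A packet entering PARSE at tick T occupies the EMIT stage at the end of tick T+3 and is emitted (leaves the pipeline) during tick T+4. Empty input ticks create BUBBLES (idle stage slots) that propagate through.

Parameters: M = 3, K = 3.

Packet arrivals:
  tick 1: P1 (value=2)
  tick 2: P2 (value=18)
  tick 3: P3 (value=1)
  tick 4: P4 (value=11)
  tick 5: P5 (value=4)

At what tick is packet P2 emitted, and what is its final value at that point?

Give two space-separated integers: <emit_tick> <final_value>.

Tick 1: [PARSE:P1(v=2,ok=F), VALIDATE:-, TRANSFORM:-, EMIT:-] out:-; in:P1
Tick 2: [PARSE:P2(v=18,ok=F), VALIDATE:P1(v=2,ok=F), TRANSFORM:-, EMIT:-] out:-; in:P2
Tick 3: [PARSE:P3(v=1,ok=F), VALIDATE:P2(v=18,ok=F), TRANSFORM:P1(v=0,ok=F), EMIT:-] out:-; in:P3
Tick 4: [PARSE:P4(v=11,ok=F), VALIDATE:P3(v=1,ok=T), TRANSFORM:P2(v=0,ok=F), EMIT:P1(v=0,ok=F)] out:-; in:P4
Tick 5: [PARSE:P5(v=4,ok=F), VALIDATE:P4(v=11,ok=F), TRANSFORM:P3(v=3,ok=T), EMIT:P2(v=0,ok=F)] out:P1(v=0); in:P5
Tick 6: [PARSE:-, VALIDATE:P5(v=4,ok=F), TRANSFORM:P4(v=0,ok=F), EMIT:P3(v=3,ok=T)] out:P2(v=0); in:-
Tick 7: [PARSE:-, VALIDATE:-, TRANSFORM:P5(v=0,ok=F), EMIT:P4(v=0,ok=F)] out:P3(v=3); in:-
Tick 8: [PARSE:-, VALIDATE:-, TRANSFORM:-, EMIT:P5(v=0,ok=F)] out:P4(v=0); in:-
Tick 9: [PARSE:-, VALIDATE:-, TRANSFORM:-, EMIT:-] out:P5(v=0); in:-
P2: arrives tick 2, valid=False (id=2, id%3=2), emit tick 6, final value 0

Answer: 6 0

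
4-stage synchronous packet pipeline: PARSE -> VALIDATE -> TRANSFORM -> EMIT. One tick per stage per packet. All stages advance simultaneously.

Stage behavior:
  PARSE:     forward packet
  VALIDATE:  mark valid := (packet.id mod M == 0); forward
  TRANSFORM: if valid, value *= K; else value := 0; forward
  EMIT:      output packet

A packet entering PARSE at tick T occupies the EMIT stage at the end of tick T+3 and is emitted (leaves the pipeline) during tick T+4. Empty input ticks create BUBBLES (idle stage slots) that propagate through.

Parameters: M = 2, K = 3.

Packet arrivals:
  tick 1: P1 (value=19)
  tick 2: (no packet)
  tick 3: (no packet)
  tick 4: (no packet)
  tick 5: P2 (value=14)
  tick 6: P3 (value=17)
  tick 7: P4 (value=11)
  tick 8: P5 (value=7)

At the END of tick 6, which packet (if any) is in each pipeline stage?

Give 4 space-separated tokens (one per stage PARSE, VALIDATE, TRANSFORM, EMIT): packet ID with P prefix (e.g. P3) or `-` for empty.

Answer: P3 P2 - -

Derivation:
Tick 1: [PARSE:P1(v=19,ok=F), VALIDATE:-, TRANSFORM:-, EMIT:-] out:-; in:P1
Tick 2: [PARSE:-, VALIDATE:P1(v=19,ok=F), TRANSFORM:-, EMIT:-] out:-; in:-
Tick 3: [PARSE:-, VALIDATE:-, TRANSFORM:P1(v=0,ok=F), EMIT:-] out:-; in:-
Tick 4: [PARSE:-, VALIDATE:-, TRANSFORM:-, EMIT:P1(v=0,ok=F)] out:-; in:-
Tick 5: [PARSE:P2(v=14,ok=F), VALIDATE:-, TRANSFORM:-, EMIT:-] out:P1(v=0); in:P2
Tick 6: [PARSE:P3(v=17,ok=F), VALIDATE:P2(v=14,ok=T), TRANSFORM:-, EMIT:-] out:-; in:P3
At end of tick 6: ['P3', 'P2', '-', '-']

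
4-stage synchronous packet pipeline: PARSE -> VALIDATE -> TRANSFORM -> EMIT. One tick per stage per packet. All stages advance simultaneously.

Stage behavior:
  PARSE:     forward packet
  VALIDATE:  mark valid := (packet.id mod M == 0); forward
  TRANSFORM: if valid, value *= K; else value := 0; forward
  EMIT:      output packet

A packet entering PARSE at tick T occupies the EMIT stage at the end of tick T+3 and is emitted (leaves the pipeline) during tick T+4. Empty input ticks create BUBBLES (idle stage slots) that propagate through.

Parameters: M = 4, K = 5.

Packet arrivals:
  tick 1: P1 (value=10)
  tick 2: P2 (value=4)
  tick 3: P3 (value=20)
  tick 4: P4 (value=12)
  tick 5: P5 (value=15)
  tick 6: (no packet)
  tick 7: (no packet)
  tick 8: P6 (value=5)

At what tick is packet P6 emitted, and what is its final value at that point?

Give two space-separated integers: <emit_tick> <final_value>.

Answer: 12 0

Derivation:
Tick 1: [PARSE:P1(v=10,ok=F), VALIDATE:-, TRANSFORM:-, EMIT:-] out:-; in:P1
Tick 2: [PARSE:P2(v=4,ok=F), VALIDATE:P1(v=10,ok=F), TRANSFORM:-, EMIT:-] out:-; in:P2
Tick 3: [PARSE:P3(v=20,ok=F), VALIDATE:P2(v=4,ok=F), TRANSFORM:P1(v=0,ok=F), EMIT:-] out:-; in:P3
Tick 4: [PARSE:P4(v=12,ok=F), VALIDATE:P3(v=20,ok=F), TRANSFORM:P2(v=0,ok=F), EMIT:P1(v=0,ok=F)] out:-; in:P4
Tick 5: [PARSE:P5(v=15,ok=F), VALIDATE:P4(v=12,ok=T), TRANSFORM:P3(v=0,ok=F), EMIT:P2(v=0,ok=F)] out:P1(v=0); in:P5
Tick 6: [PARSE:-, VALIDATE:P5(v=15,ok=F), TRANSFORM:P4(v=60,ok=T), EMIT:P3(v=0,ok=F)] out:P2(v=0); in:-
Tick 7: [PARSE:-, VALIDATE:-, TRANSFORM:P5(v=0,ok=F), EMIT:P4(v=60,ok=T)] out:P3(v=0); in:-
Tick 8: [PARSE:P6(v=5,ok=F), VALIDATE:-, TRANSFORM:-, EMIT:P5(v=0,ok=F)] out:P4(v=60); in:P6
Tick 9: [PARSE:-, VALIDATE:P6(v=5,ok=F), TRANSFORM:-, EMIT:-] out:P5(v=0); in:-
Tick 10: [PARSE:-, VALIDATE:-, TRANSFORM:P6(v=0,ok=F), EMIT:-] out:-; in:-
Tick 11: [PARSE:-, VALIDATE:-, TRANSFORM:-, EMIT:P6(v=0,ok=F)] out:-; in:-
Tick 12: [PARSE:-, VALIDATE:-, TRANSFORM:-, EMIT:-] out:P6(v=0); in:-
P6: arrives tick 8, valid=False (id=6, id%4=2), emit tick 12, final value 0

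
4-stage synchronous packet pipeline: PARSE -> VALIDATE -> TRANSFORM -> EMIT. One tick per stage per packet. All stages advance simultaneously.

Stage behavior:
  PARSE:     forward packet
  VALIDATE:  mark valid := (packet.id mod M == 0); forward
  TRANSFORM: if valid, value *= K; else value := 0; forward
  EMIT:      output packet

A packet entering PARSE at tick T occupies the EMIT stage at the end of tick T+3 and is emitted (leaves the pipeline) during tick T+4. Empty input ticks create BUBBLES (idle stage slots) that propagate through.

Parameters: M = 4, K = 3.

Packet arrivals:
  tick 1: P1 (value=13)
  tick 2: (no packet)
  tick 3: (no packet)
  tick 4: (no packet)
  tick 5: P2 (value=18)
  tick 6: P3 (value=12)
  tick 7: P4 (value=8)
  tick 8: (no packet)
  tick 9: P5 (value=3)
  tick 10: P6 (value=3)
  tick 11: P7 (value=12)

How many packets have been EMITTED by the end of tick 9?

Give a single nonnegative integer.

Tick 1: [PARSE:P1(v=13,ok=F), VALIDATE:-, TRANSFORM:-, EMIT:-] out:-; in:P1
Tick 2: [PARSE:-, VALIDATE:P1(v=13,ok=F), TRANSFORM:-, EMIT:-] out:-; in:-
Tick 3: [PARSE:-, VALIDATE:-, TRANSFORM:P1(v=0,ok=F), EMIT:-] out:-; in:-
Tick 4: [PARSE:-, VALIDATE:-, TRANSFORM:-, EMIT:P1(v=0,ok=F)] out:-; in:-
Tick 5: [PARSE:P2(v=18,ok=F), VALIDATE:-, TRANSFORM:-, EMIT:-] out:P1(v=0); in:P2
Tick 6: [PARSE:P3(v=12,ok=F), VALIDATE:P2(v=18,ok=F), TRANSFORM:-, EMIT:-] out:-; in:P3
Tick 7: [PARSE:P4(v=8,ok=F), VALIDATE:P3(v=12,ok=F), TRANSFORM:P2(v=0,ok=F), EMIT:-] out:-; in:P4
Tick 8: [PARSE:-, VALIDATE:P4(v=8,ok=T), TRANSFORM:P3(v=0,ok=F), EMIT:P2(v=0,ok=F)] out:-; in:-
Tick 9: [PARSE:P5(v=3,ok=F), VALIDATE:-, TRANSFORM:P4(v=24,ok=T), EMIT:P3(v=0,ok=F)] out:P2(v=0); in:P5
Emitted by tick 9: ['P1', 'P2']

Answer: 2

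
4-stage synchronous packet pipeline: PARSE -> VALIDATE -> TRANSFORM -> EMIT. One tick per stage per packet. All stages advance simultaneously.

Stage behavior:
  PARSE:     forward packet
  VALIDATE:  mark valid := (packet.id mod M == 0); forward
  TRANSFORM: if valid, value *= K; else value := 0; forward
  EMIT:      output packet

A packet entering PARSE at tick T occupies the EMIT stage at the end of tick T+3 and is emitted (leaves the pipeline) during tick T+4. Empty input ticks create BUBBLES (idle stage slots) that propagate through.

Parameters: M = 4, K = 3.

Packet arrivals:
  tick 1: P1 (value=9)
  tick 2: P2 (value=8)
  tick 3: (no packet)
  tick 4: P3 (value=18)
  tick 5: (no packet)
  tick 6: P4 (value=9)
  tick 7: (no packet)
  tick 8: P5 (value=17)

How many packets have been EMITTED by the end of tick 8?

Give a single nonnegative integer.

Tick 1: [PARSE:P1(v=9,ok=F), VALIDATE:-, TRANSFORM:-, EMIT:-] out:-; in:P1
Tick 2: [PARSE:P2(v=8,ok=F), VALIDATE:P1(v=9,ok=F), TRANSFORM:-, EMIT:-] out:-; in:P2
Tick 3: [PARSE:-, VALIDATE:P2(v=8,ok=F), TRANSFORM:P1(v=0,ok=F), EMIT:-] out:-; in:-
Tick 4: [PARSE:P3(v=18,ok=F), VALIDATE:-, TRANSFORM:P2(v=0,ok=F), EMIT:P1(v=0,ok=F)] out:-; in:P3
Tick 5: [PARSE:-, VALIDATE:P3(v=18,ok=F), TRANSFORM:-, EMIT:P2(v=0,ok=F)] out:P1(v=0); in:-
Tick 6: [PARSE:P4(v=9,ok=F), VALIDATE:-, TRANSFORM:P3(v=0,ok=F), EMIT:-] out:P2(v=0); in:P4
Tick 7: [PARSE:-, VALIDATE:P4(v=9,ok=T), TRANSFORM:-, EMIT:P3(v=0,ok=F)] out:-; in:-
Tick 8: [PARSE:P5(v=17,ok=F), VALIDATE:-, TRANSFORM:P4(v=27,ok=T), EMIT:-] out:P3(v=0); in:P5
Emitted by tick 8: ['P1', 'P2', 'P3']

Answer: 3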